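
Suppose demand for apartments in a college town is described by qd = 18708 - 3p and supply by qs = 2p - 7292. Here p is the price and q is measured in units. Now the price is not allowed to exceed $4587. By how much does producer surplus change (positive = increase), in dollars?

In a free market, 18708 - 3p = 2p - 7292 gives the equilibrium p* = 5200, q* = 3108.
Because the ceiling (4587) lies below the market-clearing price, it is binding.
At p = 4587: qd = 18708 - 3·4587 = 4947 and qs = 2·4587 - 7292 = 1882.
Producer surplus without the control is ½ · (5200 - 3646) · 3108 = 2414916.
With the ceiling, producers sell 1882 units at 4587, so PS = ½ · (4587 - 3646) · 1882 = 885481.
Change in producer surplus = 885481 - 2414916 = -1529435.

-1529435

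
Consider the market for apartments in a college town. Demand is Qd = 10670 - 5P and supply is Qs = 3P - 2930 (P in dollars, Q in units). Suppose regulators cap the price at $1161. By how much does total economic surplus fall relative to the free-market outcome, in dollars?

697250.4

Without the control the market clears where 10670 - 5P = 3P - 2930, i.e. P* = 1700 and Q* = 2170.
Since 1161 < 1700, the ceiling is binding.
At P = 1161: Qd = 10670 - 5·1161 = 4865 and Qs = 3·1161 - 2930 = 553.
Quantity traded falls to 553. At Q = 553 the demand price is (10670 - 553)/5 = 2023.4 and the supply price is (2930 + 553)/3 = 1161.
Deadweight loss = ½ · (2023.4 - 1161) · (2170 - 553) = ½ · 862.4 · 1617 = 697250.4.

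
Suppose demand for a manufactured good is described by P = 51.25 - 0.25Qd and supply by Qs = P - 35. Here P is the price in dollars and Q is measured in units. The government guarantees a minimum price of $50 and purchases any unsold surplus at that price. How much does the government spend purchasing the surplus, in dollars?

Rearranging demand gives Qd = 205 - 4P. Without the control the market clears where 205 - 4P = P - 35, i.e. P* = 48 and Q* = 13.
Since 50 > 48, the floor is binding.
At P = 50: Qd = 205 - 4·50 = 5 and Qs = 50 - 35 = 15.
Surplus = Qs - Qd = 10.
Government expenditure = surplus × support price = 10 × 50 = 500.

500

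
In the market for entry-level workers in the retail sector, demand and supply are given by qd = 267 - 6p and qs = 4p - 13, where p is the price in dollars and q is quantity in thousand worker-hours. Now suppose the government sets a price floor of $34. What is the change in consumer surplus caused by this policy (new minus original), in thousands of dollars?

-486

Without the control the market clears where 267 - 6p = 4p - 13, i.e. p* = 28 and q* = 99.
Since 34 > 28, the floor is binding.
At p = 34: qd = 267 - 6·34 = 63 and qs = 4·34 - 13 = 123.
Consumer surplus without the control is ½ · (44.5 - 28) · 99 = 816.75.
With the floor, consumers buy 63 units at 34, so CS = ½ · (44.5 - 34) · 63 = 330.75.
Change in consumer surplus = 330.75 - 816.75 = -486.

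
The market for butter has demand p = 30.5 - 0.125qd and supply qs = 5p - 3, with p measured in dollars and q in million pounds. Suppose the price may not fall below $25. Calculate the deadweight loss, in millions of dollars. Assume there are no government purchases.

Rearranging demand gives qd = 244 - 8p. In a free market, 244 - 8p = 5p - 3 gives the equilibrium p* = 19, q* = 92.
The floor of 25 is above the equilibrium price 19, so it binds.
At p = 25: qd = 244 - 8·25 = 44 and qs = 5·25 - 3 = 122.
Quantity traded falls to 44. At q = 44 the demand price is (244 - 44)/8 = 25 and the supply price is (3 + 44)/5 = 9.4.
Deadweight loss = ½ · (25 - 9.4) · (92 - 44) = ½ · 15.6 · 48 = 374.4.

374.4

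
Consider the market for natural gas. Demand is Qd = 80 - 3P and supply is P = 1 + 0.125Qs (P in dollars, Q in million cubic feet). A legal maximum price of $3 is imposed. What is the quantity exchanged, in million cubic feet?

16

Rearranging supply gives Qs = 8P - 8. Without the control the market clears where 80 - 3P = 8P - 8, i.e. P* = 8 and Q* = 56.
The ceiling of 3 is below the equilibrium price 8, so it binds.
At P = 3: Qd = 80 - 3·3 = 71 and Qs = 8·3 - 8 = 16.
The quantity actually transacted is the short side, supply: 16.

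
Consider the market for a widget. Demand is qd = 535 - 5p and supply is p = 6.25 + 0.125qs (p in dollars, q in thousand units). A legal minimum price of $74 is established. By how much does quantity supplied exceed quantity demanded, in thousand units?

Rearranging supply gives qs = 8p - 50. Equilibrium: 535 - 5p = 8p - 50, so 585 = 13p and p* = 45, q* = 310.
Because the floor (74) lies above the market-clearing price, it is binding.
At p = 74: qd = 535 - 5·74 = 165 and qs = 8·74 - 50 = 542.
Surplus = qs - qd = 542 - 165 = 377.

377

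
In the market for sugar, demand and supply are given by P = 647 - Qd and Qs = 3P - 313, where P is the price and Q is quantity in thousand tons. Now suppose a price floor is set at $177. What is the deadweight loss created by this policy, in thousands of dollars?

Rearranging demand gives Qd = 647 - P. In a free market, 647 - P = 3P - 313 gives the equilibrium P* = 240, Q* = 407.
The floor of 177 is below the equilibrium price 240, so it is not binding; the market clears at P* = 240, Q* = 407.
Since the control does not bind, no trades are prevented and deadweight loss is zero.

0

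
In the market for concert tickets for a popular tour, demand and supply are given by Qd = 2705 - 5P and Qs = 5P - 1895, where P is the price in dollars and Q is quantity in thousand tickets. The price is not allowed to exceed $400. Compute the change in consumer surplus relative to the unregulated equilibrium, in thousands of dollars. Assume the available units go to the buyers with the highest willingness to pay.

Setting quantity demanded equal to quantity supplied, 2705 - 5P = 5P - 1895, gives P* = 460 and Q* = 405.
Since 400 < 460, the ceiling is binding.
At P = 400: Qd = 2705 - 5·400 = 705 and Qs = 5·400 - 1895 = 105.
Consumer surplus without the control is ½ · (541 - 460) · 405 = 16402.5.
With the ceiling, 105 units are sold at 400 (assume they go to the highest-value buyers). The demand price at Q = 105 is 520, so CS = ½ · [(541 - 400) + (520 - 400)] · 105 = 13702.5.
Change in consumer surplus = 13702.5 - 16402.5 = -2700.

-2700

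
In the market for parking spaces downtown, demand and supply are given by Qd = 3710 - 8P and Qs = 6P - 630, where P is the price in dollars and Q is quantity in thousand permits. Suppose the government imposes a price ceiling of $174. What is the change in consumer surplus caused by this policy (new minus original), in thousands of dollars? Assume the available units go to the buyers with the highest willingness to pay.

14688

In a free market, 3710 - 8P = 6P - 630 gives the equilibrium P* = 310, Q* = 1230.
Because the ceiling (174) lies below the market-clearing price, it is binding.
At P = 174: Qd = 3710 - 8·174 = 2318 and Qs = 6·174 - 630 = 414.
Consumer surplus without the control is ½ · (463.75 - 310) · 1230 = 94556.25.
With the ceiling, 414 units are sold at 174 (assume they go to the highest-value buyers). The demand price at Q = 414 is 412, so CS = ½ · [(463.75 - 174) + (412 - 174)] · 414 = 109244.25.
Change in consumer surplus = 109244.25 - 94556.25 = 14688.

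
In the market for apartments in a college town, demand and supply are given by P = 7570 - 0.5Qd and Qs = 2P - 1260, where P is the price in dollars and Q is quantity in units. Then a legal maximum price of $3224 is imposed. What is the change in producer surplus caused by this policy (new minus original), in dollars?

-5312064

Rearranging demand gives Qd = 15140 - 2P. In a free market, 15140 - 2P = 2P - 1260 gives the equilibrium P* = 4100, Q* = 6940.
Because the ceiling (3224) lies below the market-clearing price, it is binding.
At P = 3224: Qd = 15140 - 2·3224 = 8692 and Qs = 2·3224 - 1260 = 5188.
Producer surplus without the control is ½ · (4100 - 630) · 6940 = 12040900.
With the ceiling, producers sell 5188 units at 3224, so PS = ½ · (3224 - 630) · 5188 = 6728836.
Change in producer surplus = 6728836 - 12040900 = -5312064.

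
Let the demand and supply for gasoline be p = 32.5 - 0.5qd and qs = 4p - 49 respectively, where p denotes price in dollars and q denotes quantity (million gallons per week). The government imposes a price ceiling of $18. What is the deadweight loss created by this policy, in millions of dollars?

6

Rearranging demand gives qd = 65 - 2p. Setting quantity demanded equal to quantity supplied, 65 - 2p = 4p - 49, gives p* = 19 and q* = 27.
Since 18 < 19, the ceiling is binding.
At p = 18: qd = 65 - 2·18 = 29 and qs = 4·18 - 49 = 23.
Quantity traded falls to 23. At q = 23 the demand price is (65 - 23)/2 = 21 and the supply price is (49 + 23)/4 = 18.
Deadweight loss = ½ · (21 - 18) · (27 - 23) = ½ · 3 · 4 = 6.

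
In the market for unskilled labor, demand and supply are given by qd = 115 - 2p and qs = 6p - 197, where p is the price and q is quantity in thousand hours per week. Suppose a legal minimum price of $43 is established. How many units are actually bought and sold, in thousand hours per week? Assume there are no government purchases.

Setting quantity demanded equal to quantity supplied, 115 - 2p = 6p - 197, gives p* = 39 and q* = 37.
Because the floor (43) lies above the market-clearing price, it is binding.
At p = 43: qd = 115 - 2·43 = 29 and qs = 6·43 - 197 = 61.
The quantity actually transacted is the short side, demand: 29.

29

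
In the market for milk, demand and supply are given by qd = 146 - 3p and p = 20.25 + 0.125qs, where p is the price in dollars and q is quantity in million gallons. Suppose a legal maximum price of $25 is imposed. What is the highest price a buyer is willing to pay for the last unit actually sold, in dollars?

36

Rearranging supply gives qs = 8p - 162. Equilibrium: 146 - 3p = 8p - 162, so 308 = 11p and p* = 28, q* = 62.
Since 25 < 28, the ceiling is binding.
At p = 25: qd = 146 - 3·25 = 71 and qs = 8·25 - 162 = 38.
Only 38 units reach the market. On the demand curve, the marginal buyer's willingness to pay at q = 38 is (146 - 38)/3 = 36.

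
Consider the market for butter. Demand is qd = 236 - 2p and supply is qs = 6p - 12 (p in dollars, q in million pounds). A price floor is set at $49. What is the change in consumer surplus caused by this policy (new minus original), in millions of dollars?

-2808

Without the control the market clears where 236 - 2p = 6p - 12, i.e. p* = 31 and q* = 174.
The floor of 49 is above the equilibrium price 31, so it binds.
At p = 49: qd = 236 - 2·49 = 138 and qs = 6·49 - 12 = 282.
Consumer surplus without the control is ½ · (118 - 31) · 174 = 7569.
With the floor, consumers buy 138 units at 49, so CS = ½ · (118 - 49) · 138 = 4761.
Change in consumer surplus = 4761 - 7569 = -2808.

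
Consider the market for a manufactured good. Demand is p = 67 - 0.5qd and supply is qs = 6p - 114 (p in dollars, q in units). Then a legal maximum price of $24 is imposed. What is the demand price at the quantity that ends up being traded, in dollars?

52

Rearranging demand gives qd = 134 - 2p. Setting quantity demanded equal to quantity supplied, 134 - 2p = 6p - 114, gives p* = 31 and q* = 72.
Because the ceiling (24) lies below the market-clearing price, it is binding.
At p = 24: qd = 134 - 2·24 = 86 and qs = 6·24 - 114 = 30.
Only 30 units reach the market. On the demand curve, the marginal buyer's willingness to pay at q = 30 is (134 - 30)/2 = 52.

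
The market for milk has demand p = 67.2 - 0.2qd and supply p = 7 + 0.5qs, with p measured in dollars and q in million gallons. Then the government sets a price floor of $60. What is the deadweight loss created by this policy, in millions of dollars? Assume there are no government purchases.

875

Rearranging demand gives qd = 336 - 5p; rearranging supply gives qs = 2p - 14. In a free market, 336 - 5p = 2p - 14 gives the equilibrium p* = 50, q* = 86.
Since 60 > 50, the floor is binding.
At p = 60: qd = 336 - 5·60 = 36 and qs = 2·60 - 14 = 106.
Quantity traded falls to 36. At q = 36 the demand price is (336 - 36)/5 = 60 and the supply price is (14 + 36)/2 = 25.
Deadweight loss = ½ · (60 - 25) · (86 - 36) = ½ · 35 · 50 = 875.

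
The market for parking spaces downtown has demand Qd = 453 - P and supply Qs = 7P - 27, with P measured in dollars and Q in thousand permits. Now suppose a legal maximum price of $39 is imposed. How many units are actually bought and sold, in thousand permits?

246

In a free market, 453 - P = 7P - 27 gives the equilibrium P* = 60, Q* = 393.
Since 39 < 60, the ceiling is binding.
At P = 39: Qd = 453 - 39 = 414 and Qs = 7·39 - 27 = 246.
The quantity actually transacted is the short side, supply: 246.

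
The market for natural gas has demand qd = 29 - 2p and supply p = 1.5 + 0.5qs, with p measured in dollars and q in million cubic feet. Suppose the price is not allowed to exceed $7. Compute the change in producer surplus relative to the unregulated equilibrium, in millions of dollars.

Rearranging supply gives qs = 2p - 3. Equilibrium: 29 - 2p = 2p - 3, so 32 = 4p and p* = 8, q* = 13.
Because the ceiling (7) lies below the market-clearing price, it is binding.
At p = 7: qd = 29 - 2·7 = 15 and qs = 2·7 - 3 = 11.
Producer surplus without the control is ½ · (8 - 1.5) · 13 = 42.25.
With the ceiling, producers sell 11 units at 7, so PS = ½ · (7 - 1.5) · 11 = 30.25.
Change in producer surplus = 30.25 - 42.25 = -12.

-12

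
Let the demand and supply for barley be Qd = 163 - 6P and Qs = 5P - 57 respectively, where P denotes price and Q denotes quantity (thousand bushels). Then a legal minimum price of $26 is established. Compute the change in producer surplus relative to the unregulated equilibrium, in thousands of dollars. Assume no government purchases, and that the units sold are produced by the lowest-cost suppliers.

In a free market, 163 - 6P = 5P - 57 gives the equilibrium P* = 20, Q* = 43.
The floor of 26 is above the equilibrium price 20, so it binds.
At P = 26: Qd = 163 - 6·26 = 7 and Qs = 5·26 - 57 = 73.
Producer surplus without the control is ½ · (20 - 11.4) · 43 = 184.9.
With the floor, 7 units are sold at 26. The supply price at Q = 7 is 12.8, so PS = ½ · [(26 - 11.4) + (26 - 12.8)] · 7 = 97.3.
Change in producer surplus = 97.3 - 184.9 = -87.6.

-87.6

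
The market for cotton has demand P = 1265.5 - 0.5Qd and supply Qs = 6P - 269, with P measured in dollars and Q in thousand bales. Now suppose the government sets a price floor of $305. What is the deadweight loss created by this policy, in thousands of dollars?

0

Rearranging demand gives Qd = 2531 - 2P. Without the control the market clears where 2531 - 2P = 6P - 269, i.e. P* = 350 and Q* = 1831.
Since 305 is below P* = 350, the floor does not bind and the free-market outcome prevails.
Since the control does not bind, no trades are prevented and deadweight loss is zero.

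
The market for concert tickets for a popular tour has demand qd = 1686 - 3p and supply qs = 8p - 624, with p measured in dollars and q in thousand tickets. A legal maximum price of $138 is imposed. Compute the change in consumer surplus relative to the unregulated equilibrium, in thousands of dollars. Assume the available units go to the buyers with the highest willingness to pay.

-20736

Without the control the market clears where 1686 - 3p = 8p - 624, i.e. p* = 210 and q* = 1056.
Since 138 < 210, the ceiling is binding.
At p = 138: qd = 1686 - 3·138 = 1272 and qs = 8·138 - 624 = 480.
Consumer surplus without the control is ½ · (562 - 210) · 1056 = 185856.
With the ceiling, 480 units are sold at 138 (assume they go to the highest-value buyers). The demand price at q = 480 is 402, so CS = ½ · [(562 - 138) + (402 - 138)] · 480 = 165120.
Change in consumer surplus = 165120 - 185856 = -20736.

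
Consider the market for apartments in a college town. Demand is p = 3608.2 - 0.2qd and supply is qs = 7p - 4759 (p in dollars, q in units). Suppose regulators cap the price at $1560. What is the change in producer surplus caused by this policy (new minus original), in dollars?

-2499340

Rearranging demand gives qd = 18041 - 5p. In a free market, 18041 - 5p = 7p - 4759 gives the equilibrium p* = 1900, q* = 8541.
The ceiling of 1560 is below the equilibrium price 1900, so it binds.
At p = 1560: qd = 18041 - 5·1560 = 10241 and qs = 7·1560 - 4759 = 6161.
Producer surplus without the control is ½ · (1900 - 4759/7) · 8541 = 72948681/14.
With the ceiling, producers sell 6161 units at 1560, so PS = ½ · (1560 - 4759/7) · 6161 = 37957921/14.
Change in producer surplus = 37957921/14 - 72948681/14 = -2499340.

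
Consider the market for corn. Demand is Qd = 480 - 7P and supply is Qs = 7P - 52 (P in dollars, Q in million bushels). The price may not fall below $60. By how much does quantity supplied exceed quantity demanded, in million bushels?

308

Equilibrium: 480 - 7P = 7P - 52, so 532 = 14P and P* = 38, Q* = 214.
The floor of 60 is above the equilibrium price 38, so it binds.
At P = 60: Qd = 480 - 7·60 = 60 and Qs = 7·60 - 52 = 368.
Surplus = Qs - Qd = 368 - 60 = 308.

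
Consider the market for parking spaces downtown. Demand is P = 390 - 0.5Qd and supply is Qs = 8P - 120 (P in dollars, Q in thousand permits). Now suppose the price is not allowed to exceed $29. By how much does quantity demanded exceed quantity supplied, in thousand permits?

Rearranging demand gives Qd = 780 - 2P. Setting quantity demanded equal to quantity supplied, 780 - 2P = 8P - 120, gives P* = 90 and Q* = 600.
Since 29 < 90, the ceiling is binding.
At P = 29: Qd = 780 - 2·29 = 722 and Qs = 8·29 - 120 = 112.
Shortage = Qd - Qs = 722 - 112 = 610.

610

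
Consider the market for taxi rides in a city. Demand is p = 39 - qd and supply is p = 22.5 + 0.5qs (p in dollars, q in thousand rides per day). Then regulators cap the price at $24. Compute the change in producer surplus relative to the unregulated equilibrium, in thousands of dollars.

-28

Rearranging demand gives qd = 39 - p; rearranging supply gives qs = 2p - 45. In a free market, 39 - p = 2p - 45 gives the equilibrium p* = 28, q* = 11.
Because the ceiling (24) lies below the market-clearing price, it is binding.
At p = 24: qd = 39 - 24 = 15 and qs = 2·24 - 45 = 3.
Producer surplus without the control is ½ · (28 - 22.5) · 11 = 30.25.
With the ceiling, producers sell 3 units at 24, so PS = ½ · (24 - 22.5) · 3 = 2.25.
Change in producer surplus = 2.25 - 30.25 = -28.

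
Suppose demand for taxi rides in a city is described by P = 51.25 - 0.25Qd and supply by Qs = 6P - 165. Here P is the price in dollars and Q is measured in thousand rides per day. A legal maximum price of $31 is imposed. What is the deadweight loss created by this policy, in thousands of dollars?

Rearranging demand gives Qd = 205 - 4P. Setting quantity demanded equal to quantity supplied, 205 - 4P = 6P - 165, gives P* = 37 and Q* = 57.
Since 31 < 37, the ceiling is binding.
At P = 31: Qd = 205 - 4·31 = 81 and Qs = 6·31 - 165 = 21.
Quantity traded falls to 21. At Q = 21 the demand price is (205 - 21)/4 = 46 and the supply price is (165 + 21)/6 = 31.
Deadweight loss = ½ · (46 - 31) · (57 - 21) = ½ · 15 · 36 = 270.

270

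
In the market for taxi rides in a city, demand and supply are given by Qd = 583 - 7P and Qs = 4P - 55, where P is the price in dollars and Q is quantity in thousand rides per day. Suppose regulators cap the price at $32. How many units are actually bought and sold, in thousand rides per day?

Equilibrium: 583 - 7P = 4P - 55, so 638 = 11P and P* = 58, Q* = 177.
Since 32 < 58, the ceiling is binding.
At P = 32: Qd = 583 - 7·32 = 359 and Qs = 4·32 - 55 = 73.
The quantity actually transacted is the short side, supply: 73.

73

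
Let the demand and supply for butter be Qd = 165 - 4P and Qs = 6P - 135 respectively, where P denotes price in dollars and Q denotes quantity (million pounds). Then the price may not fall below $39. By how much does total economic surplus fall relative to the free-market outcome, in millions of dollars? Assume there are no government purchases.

270

Setting quantity demanded equal to quantity supplied, 165 - 4P = 6P - 135, gives P* = 30 and Q* = 45.
Since 39 > 30, the floor is binding.
At P = 39: Qd = 165 - 4·39 = 9 and Qs = 6·39 - 135 = 99.
Quantity traded falls to 9. At Q = 9 the demand price is (165 - 9)/4 = 39 and the supply price is (135 + 9)/6 = 24.
Deadweight loss = ½ · (39 - 24) · (45 - 9) = ½ · 15 · 36 = 270.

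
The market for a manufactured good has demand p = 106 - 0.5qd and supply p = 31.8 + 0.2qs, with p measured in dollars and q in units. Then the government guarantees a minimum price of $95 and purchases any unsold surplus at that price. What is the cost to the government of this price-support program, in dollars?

Rearranging demand gives qd = 212 - 2p; rearranging supply gives qs = 5p - 159. Without the control the market clears where 212 - 2p = 5p - 159, i.e. p* = 53 and q* = 106.
Since 95 > 53, the floor is binding.
At p = 95: qd = 212 - 2·95 = 22 and qs = 5·95 - 159 = 316.
Surplus = qs - qd = 294.
Government expenditure = surplus × support price = 294 × 95 = 27930.

27930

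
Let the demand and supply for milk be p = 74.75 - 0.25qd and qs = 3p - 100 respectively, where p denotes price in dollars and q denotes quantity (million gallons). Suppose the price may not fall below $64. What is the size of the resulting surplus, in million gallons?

49

Rearranging demand gives qd = 299 - 4p. In a free market, 299 - 4p = 3p - 100 gives the equilibrium p* = 57, q* = 71.
Because the floor (64) lies above the market-clearing price, it is binding.
At p = 64: qd = 299 - 4·64 = 43 and qs = 3·64 - 100 = 92.
Surplus = qs - qd = 92 - 43 = 49.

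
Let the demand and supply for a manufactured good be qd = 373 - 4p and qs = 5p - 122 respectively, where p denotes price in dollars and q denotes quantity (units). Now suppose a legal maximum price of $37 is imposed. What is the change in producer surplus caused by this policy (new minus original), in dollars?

-1944

Without the control the market clears where 373 - 4p = 5p - 122, i.e. p* = 55 and q* = 153.
Since 37 < 55, the ceiling is binding.
At p = 37: qd = 373 - 4·37 = 225 and qs = 5·37 - 122 = 63.
Producer surplus without the control is ½ · (55 - 24.4) · 153 = 2340.9.
With the ceiling, producers sell 63 units at 37, so PS = ½ · (37 - 24.4) · 63 = 396.9.
Change in producer surplus = 396.9 - 2340.9 = -1944.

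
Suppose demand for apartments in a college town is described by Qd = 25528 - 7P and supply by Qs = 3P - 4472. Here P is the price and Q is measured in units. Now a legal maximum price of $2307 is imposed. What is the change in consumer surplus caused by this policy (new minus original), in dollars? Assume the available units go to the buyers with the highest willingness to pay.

1388425.5

Equilibrium: 25528 - 7P = 3P - 4472, so 30000 = 10P and P* = 3000, Q* = 4528.
The ceiling of 2307 is below the equilibrium price 3000, so it binds.
At P = 2307: Qd = 25528 - 7·2307 = 9379 and Qs = 3·2307 - 4472 = 2449.
Consumer surplus without the control is ½ · (25528/7 - 3000) · 4528 = 10251392/7.
With the ceiling, 2449 units are sold at 2307 (assume they go to the highest-value buyers). The demand price at Q = 2449 is 3297, so CS = ½ · [(25528/7 - 2307) + (3297 - 2307)] · 2449 = 39940741/14.
Change in consumer surplus = 39940741/14 - 10251392/7 = 1388425.5.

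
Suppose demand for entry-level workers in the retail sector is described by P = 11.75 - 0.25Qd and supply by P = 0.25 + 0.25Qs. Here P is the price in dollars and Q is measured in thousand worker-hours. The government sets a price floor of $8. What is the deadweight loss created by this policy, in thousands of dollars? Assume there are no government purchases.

Rearranging demand gives Qd = 47 - 4P; rearranging supply gives Qs = 4P - 1. Setting quantity demanded equal to quantity supplied, 47 - 4P = 4P - 1, gives P* = 6 and Q* = 23.
Since 8 > 6, the floor is binding.
At P = 8: Qd = 47 - 4·8 = 15 and Qs = 4·8 - 1 = 31.
Quantity traded falls to 15. At Q = 15 the demand price is (47 - 15)/4 = 8 and the supply price is (1 + 15)/4 = 4.
Deadweight loss = ½ · (8 - 4) · (23 - 15) = ½ · 4 · 8 = 16.

16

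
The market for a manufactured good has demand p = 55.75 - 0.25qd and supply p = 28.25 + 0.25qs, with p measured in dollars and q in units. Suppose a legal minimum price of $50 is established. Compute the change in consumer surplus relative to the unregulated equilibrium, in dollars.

-312

Rearranging demand gives qd = 223 - 4p; rearranging supply gives qs = 4p - 113. In a free market, 223 - 4p = 4p - 113 gives the equilibrium p* = 42, q* = 55.
Because the floor (50) lies above the market-clearing price, it is binding.
At p = 50: qd = 223 - 4·50 = 23 and qs = 4·50 - 113 = 87.
Consumer surplus without the control is ½ · (55.75 - 42) · 55 = 378.125.
With the floor, consumers buy 23 units at 50, so CS = ½ · (55.75 - 50) · 23 = 66.125.
Change in consumer surplus = 66.125 - 378.125 = -312.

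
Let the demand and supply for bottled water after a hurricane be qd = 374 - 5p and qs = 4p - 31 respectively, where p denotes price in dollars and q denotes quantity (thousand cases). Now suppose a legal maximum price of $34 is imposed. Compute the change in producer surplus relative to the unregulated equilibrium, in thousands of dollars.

-1397

Equilibrium: 374 - 5p = 4p - 31, so 405 = 9p and p* = 45, q* = 149.
The ceiling of 34 is below the equilibrium price 45, so it binds.
At p = 34: qd = 374 - 5·34 = 204 and qs = 4·34 - 31 = 105.
Producer surplus without the control is ½ · (45 - 7.75) · 149 = 2775.125.
With the ceiling, producers sell 105 units at 34, so PS = ½ · (34 - 7.75) · 105 = 1378.125.
Change in producer surplus = 1378.125 - 2775.125 = -1397.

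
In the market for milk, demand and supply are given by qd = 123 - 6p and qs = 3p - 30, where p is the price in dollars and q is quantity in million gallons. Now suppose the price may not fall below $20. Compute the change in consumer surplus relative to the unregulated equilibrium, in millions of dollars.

In a free market, 123 - 6p = 3p - 30 gives the equilibrium p* = 17, q* = 21.
The floor of 20 is above the equilibrium price 17, so it binds.
At p = 20: qd = 123 - 6·20 = 3 and qs = 3·20 - 30 = 30.
Consumer surplus without the control is ½ · (20.5 - 17) · 21 = 36.75.
With the floor, consumers buy 3 units at 20, so CS = ½ · (20.5 - 20) · 3 = 0.75.
Change in consumer surplus = 0.75 - 36.75 = -36.

-36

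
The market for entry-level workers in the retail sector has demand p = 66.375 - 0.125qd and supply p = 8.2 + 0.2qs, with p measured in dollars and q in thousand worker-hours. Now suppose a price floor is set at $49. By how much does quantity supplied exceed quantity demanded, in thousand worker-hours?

Rearranging demand gives qd = 531 - 8p; rearranging supply gives qs = 5p - 41. Equilibrium: 531 - 8p = 5p - 41, so 572 = 13p and p* = 44, q* = 179.
The floor of 49 is above the equilibrium price 44, so it binds.
At p = 49: qd = 531 - 8·49 = 139 and qs = 5·49 - 41 = 204.
Surplus = qs - qd = 204 - 139 = 65.

65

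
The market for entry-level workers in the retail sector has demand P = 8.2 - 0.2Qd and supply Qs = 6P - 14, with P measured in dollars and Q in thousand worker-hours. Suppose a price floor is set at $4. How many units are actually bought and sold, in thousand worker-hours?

Rearranging demand gives Qd = 41 - 5P. Without the control the market clears where 41 - 5P = 6P - 14, i.e. P* = 5 and Q* = 16.
The floor of 4 is below the equilibrium price 5, so it is not binding; the market clears at P* = 5, Q* = 16.

16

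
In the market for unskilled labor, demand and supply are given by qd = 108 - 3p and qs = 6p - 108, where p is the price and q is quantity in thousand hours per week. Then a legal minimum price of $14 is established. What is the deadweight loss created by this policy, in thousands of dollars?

In a free market, 108 - 3p = 6p - 108 gives the equilibrium p* = 24, q* = 36.
The floor of 14 is below the equilibrium price 24, so it is not binding; the market clears at p* = 24, q* = 36.
Since the control does not bind, no trades are prevented and deadweight loss is zero.

0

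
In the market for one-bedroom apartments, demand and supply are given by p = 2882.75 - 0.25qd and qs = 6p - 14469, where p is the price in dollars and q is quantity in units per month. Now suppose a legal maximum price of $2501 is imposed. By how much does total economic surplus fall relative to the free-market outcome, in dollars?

Rearranging demand gives qd = 11531 - 4p. In a free market, 11531 - 4p = 6p - 14469 gives the equilibrium p* = 2600, q* = 1131.
Because the ceiling (2501) lies below the market-clearing price, it is binding.
At p = 2501: qd = 11531 - 4·2501 = 1527 and qs = 6·2501 - 14469 = 537.
Quantity traded falls to 537. At q = 537 the demand price is (11531 - 537)/4 = 2748.5 and the supply price is (14469 + 537)/6 = 2501.
Deadweight loss = ½ · (2748.5 - 2501) · (1131 - 537) = ½ · 247.5 · 594 = 73507.5.

73507.5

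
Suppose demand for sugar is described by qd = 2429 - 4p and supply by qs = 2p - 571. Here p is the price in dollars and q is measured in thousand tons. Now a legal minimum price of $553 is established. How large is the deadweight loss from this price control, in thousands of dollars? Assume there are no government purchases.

16854

Equilibrium: 2429 - 4p = 2p - 571, so 3000 = 6p and p* = 500, q* = 429.
Because the floor (553) lies above the market-clearing price, it is binding.
At p = 553: qd = 2429 - 4·553 = 217 and qs = 2·553 - 571 = 535.
Quantity traded falls to 217. At q = 217 the demand price is (2429 - 217)/4 = 553 and the supply price is (571 + 217)/2 = 394.
Deadweight loss = ½ · (553 - 394) · (429 - 217) = ½ · 159 · 212 = 16854.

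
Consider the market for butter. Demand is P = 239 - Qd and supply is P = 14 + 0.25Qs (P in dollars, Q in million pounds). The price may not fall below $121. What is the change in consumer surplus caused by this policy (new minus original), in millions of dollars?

Rearranging demand gives Qd = 239 - P; rearranging supply gives Qs = 4P - 56. Setting quantity demanded equal to quantity supplied, 239 - P = 4P - 56, gives P* = 59 and Q* = 180.
Since 121 > 59, the floor is binding.
At P = 121: Qd = 239 - 121 = 118 and Qs = 4·121 - 56 = 428.
Consumer surplus without the control is ½ · (239 - 59) · 180 = 16200.
With the floor, consumers buy 118 units at 121, so CS = ½ · (239 - 121) · 118 = 6962.
Change in consumer surplus = 6962 - 16200 = -9238.

-9238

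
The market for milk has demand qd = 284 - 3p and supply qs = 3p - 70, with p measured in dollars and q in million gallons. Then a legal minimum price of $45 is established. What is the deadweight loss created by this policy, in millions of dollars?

Setting quantity demanded equal to quantity supplied, 284 - 3p = 3p - 70, gives p* = 59 and q* = 107.
The floor of 45 is below the equilibrium price 59, so it is not binding; the market clears at p* = 59, q* = 107.
Since the control does not bind, no trades are prevented and deadweight loss is zero.

0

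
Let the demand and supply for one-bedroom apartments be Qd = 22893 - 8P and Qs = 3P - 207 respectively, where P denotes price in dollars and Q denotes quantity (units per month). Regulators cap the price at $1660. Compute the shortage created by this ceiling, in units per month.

4840

In a free market, 22893 - 8P = 3P - 207 gives the equilibrium P* = 2100, Q* = 6093.
Because the ceiling (1660) lies below the market-clearing price, it is binding.
At P = 1660: Qd = 22893 - 8·1660 = 9613 and Qs = 3·1660 - 207 = 4773.
Shortage = Qd - Qs = 9613 - 4773 = 4840.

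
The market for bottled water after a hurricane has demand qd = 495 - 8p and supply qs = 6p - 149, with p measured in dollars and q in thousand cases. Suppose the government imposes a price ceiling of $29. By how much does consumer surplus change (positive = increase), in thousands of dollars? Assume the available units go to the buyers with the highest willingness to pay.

In a free market, 495 - 8p = 6p - 149 gives the equilibrium p* = 46, q* = 127.
Since 29 < 46, the ceiling is binding.
At p = 29: qd = 495 - 8·29 = 263 and qs = 6·29 - 149 = 25.
Consumer surplus without the control is ½ · (61.875 - 46) · 127 = 1008.0625.
With the ceiling, 25 units are sold at 29 (assume they go to the highest-value buyers). The demand price at q = 25 is 58.75, so CS = ½ · [(61.875 - 29) + (58.75 - 29)] · 25 = 782.8125.
Change in consumer surplus = 782.8125 - 1008.0625 = -225.25.

-225.25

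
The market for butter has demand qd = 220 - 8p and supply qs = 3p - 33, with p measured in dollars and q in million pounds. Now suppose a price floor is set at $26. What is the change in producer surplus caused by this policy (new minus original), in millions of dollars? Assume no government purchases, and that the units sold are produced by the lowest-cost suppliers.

Setting quantity demanded equal to quantity supplied, 220 - 8p = 3p - 33, gives p* = 23 and q* = 36.
Because the floor (26) lies above the market-clearing price, it is binding.
At p = 26: qd = 220 - 8·26 = 12 and qs = 3·26 - 33 = 45.
Producer surplus without the control is ½ · (23 - 11) · 36 = 216.
With the floor, 12 units are sold at 26. The supply price at q = 12 is 15, so PS = ½ · [(26 - 11) + (26 - 15)] · 12 = 156.
Change in producer surplus = 156 - 216 = -60.

-60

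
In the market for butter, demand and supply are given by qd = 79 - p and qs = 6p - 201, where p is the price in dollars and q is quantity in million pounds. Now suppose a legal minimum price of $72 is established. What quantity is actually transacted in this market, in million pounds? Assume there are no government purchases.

7

Setting quantity demanded equal to quantity supplied, 79 - p = 6p - 201, gives p* = 40 and q* = 39.
Since 72 > 40, the floor is binding.
At p = 72: qd = 79 - 72 = 7 and qs = 6·72 - 201 = 231.
The quantity actually transacted is the short side, demand: 7.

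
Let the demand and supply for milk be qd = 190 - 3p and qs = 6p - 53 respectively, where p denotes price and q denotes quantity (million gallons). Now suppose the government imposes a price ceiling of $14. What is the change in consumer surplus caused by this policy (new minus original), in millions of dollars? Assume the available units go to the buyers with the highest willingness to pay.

Without the control the market clears where 190 - 3p = 6p - 53, i.e. p* = 27 and q* = 109.
Since 14 < 27, the ceiling is binding.
At p = 14: qd = 190 - 3·14 = 148 and qs = 6·14 - 53 = 31.
Consumer surplus without the control is ½ · (190/3 - 27) · 109 = 11881/6.
With the ceiling, 31 units are sold at 14 (assume they go to the highest-value buyers). The demand price at q = 31 is 53, so CS = ½ · [(190/3 - 14) + (53 - 14)] · 31 = 8215/6.
Change in consumer surplus = 8215/6 - 11881/6 = -611.

-611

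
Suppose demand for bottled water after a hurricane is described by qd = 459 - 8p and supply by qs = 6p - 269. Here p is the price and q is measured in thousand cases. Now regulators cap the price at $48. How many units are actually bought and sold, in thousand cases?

19

Without the control the market clears where 459 - 8p = 6p - 269, i.e. p* = 52 and q* = 43.
The ceiling of 48 is below the equilibrium price 52, so it binds.
At p = 48: qd = 459 - 8·48 = 75 and qs = 6·48 - 269 = 19.
The quantity actually transacted is the short side, supply: 19.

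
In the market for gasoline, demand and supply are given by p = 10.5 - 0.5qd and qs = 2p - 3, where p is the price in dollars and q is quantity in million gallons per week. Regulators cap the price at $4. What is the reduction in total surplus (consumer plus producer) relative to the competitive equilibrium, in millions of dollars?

Rearranging demand gives qd = 21 - 2p. Without the control the market clears where 21 - 2p = 2p - 3, i.e. p* = 6 and q* = 9.
The ceiling of 4 is below the equilibrium price 6, so it binds.
At p = 4: qd = 21 - 2·4 = 13 and qs = 2·4 - 3 = 5.
Quantity traded falls to 5. At q = 5 the demand price is (21 - 5)/2 = 8 and the supply price is (3 + 5)/2 = 4.
Deadweight loss = ½ · (8 - 4) · (9 - 5) = ½ · 4 · 4 = 8.

8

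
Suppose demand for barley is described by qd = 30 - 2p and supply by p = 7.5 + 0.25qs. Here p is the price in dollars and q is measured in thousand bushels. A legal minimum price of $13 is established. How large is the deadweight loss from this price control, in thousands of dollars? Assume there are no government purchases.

13.5

Rearranging supply gives qs = 4p - 30. Equilibrium: 30 - 2p = 4p - 30, so 60 = 6p and p* = 10, q* = 10.
Because the floor (13) lies above the market-clearing price, it is binding.
At p = 13: qd = 30 - 2·13 = 4 and qs = 4·13 - 30 = 22.
Quantity traded falls to 4. At q = 4 the demand price is (30 - 4)/2 = 13 and the supply price is (30 + 4)/4 = 8.5.
Deadweight loss = ½ · (13 - 8.5) · (10 - 4) = ½ · 4.5 · 6 = 13.5.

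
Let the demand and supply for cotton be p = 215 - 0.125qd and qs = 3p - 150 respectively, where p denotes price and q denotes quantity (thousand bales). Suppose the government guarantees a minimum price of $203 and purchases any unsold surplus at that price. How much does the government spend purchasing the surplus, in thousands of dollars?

73689

Rearranging demand gives qd = 1720 - 8p. Equilibrium: 1720 - 8p = 3p - 150, so 1870 = 11p and p* = 170, q* = 360.
Since 203 > 170, the floor is binding.
At p = 203: qd = 1720 - 8·203 = 96 and qs = 3·203 - 150 = 459.
Surplus = qs - qd = 363.
Government expenditure = surplus × support price = 363 × 203 = 73689.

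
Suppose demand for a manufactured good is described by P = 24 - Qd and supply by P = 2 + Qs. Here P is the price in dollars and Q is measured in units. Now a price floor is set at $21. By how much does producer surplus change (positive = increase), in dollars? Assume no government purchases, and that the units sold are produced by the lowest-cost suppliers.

-8

Rearranging demand gives Qd = 24 - P; rearranging supply gives Qs = P - 2. In a free market, 24 - P = P - 2 gives the equilibrium P* = 13, Q* = 11.
The floor of 21 is above the equilibrium price 13, so it binds.
At P = 21: Qd = 24 - 21 = 3 and Qs = 21 - 2 = 19.
Producer surplus without the control is ½ · (13 - 2) · 11 = 60.5.
With the floor, 3 units are sold at 21. The supply price at Q = 3 is 5, so PS = ½ · [(21 - 2) + (21 - 5)] · 3 = 52.5.
Change in producer surplus = 52.5 - 60.5 = -8.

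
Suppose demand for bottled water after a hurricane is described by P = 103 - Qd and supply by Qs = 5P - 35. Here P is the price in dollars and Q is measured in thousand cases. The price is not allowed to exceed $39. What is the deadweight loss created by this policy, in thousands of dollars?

Rearranging demand gives Qd = 103 - P. In a free market, 103 - P = 5P - 35 gives the equilibrium P* = 23, Q* = 80.
The ceiling of 39 is above the equilibrium price 23, so it is not binding; the market clears at P* = 23, Q* = 80.
Since the control does not bind, no trades are prevented and deadweight loss is zero.

0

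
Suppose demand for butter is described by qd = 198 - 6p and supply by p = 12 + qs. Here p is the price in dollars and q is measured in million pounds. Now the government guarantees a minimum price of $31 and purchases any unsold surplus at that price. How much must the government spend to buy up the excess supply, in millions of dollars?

Rearranging supply gives qs = p - 12. Without the control the market clears where 198 - 6p = p - 12, i.e. p* = 30 and q* = 18.
The floor of 31 is above the equilibrium price 30, so it binds.
At p = 31: qd = 198 - 6·31 = 12 and qs = 31 - 12 = 19.
Surplus = qs - qd = 7.
Government expenditure = surplus × support price = 7 × 31 = 217.

217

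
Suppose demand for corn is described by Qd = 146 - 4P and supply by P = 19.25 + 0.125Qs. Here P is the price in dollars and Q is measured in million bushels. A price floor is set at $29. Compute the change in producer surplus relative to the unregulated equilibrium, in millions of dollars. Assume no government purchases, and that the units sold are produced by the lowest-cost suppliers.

Rearranging supply gives Qs = 8P - 154. Equilibrium: 146 - 4P = 8P - 154, so 300 = 12P and P* = 25, Q* = 46.
Because the floor (29) lies above the market-clearing price, it is binding.
At P = 29: Qd = 146 - 4·29 = 30 and Qs = 8·29 - 154 = 78.
Producer surplus without the control is ½ · (25 - 19.25) · 46 = 132.25.
With the floor, 30 units are sold at 29. The supply price at Q = 30 is 23, so PS = ½ · [(29 - 19.25) + (29 - 23)] · 30 = 236.25.
Change in producer surplus = 236.25 - 132.25 = 104.

104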